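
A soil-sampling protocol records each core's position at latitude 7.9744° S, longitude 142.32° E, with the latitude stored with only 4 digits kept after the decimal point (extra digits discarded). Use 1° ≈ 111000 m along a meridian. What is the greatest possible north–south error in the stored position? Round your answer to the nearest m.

Truncating at 4 decimal places can drop up to a full unit in the last place, so the latitude may be off by as much as 0.0001°.
So the N–S error is at most 0.0001 × 111000 = 11.1 m.

11 m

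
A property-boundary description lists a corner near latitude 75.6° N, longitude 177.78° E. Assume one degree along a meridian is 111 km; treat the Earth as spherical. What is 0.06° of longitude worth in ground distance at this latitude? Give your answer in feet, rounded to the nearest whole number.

One degree of longitude here spans 111000 × cos 75.6° = 111000 × 0.2487 ≈ 27604.6 m; 0.06° of that is 1656.27 m.
Converting: 1656.27 m × 3.2808 ft/m ≈ 5434 ft.

5434 feet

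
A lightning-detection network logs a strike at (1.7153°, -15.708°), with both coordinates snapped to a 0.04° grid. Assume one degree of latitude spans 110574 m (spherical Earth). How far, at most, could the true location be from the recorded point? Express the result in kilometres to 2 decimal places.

3.13 kilometres

With a 0.04° grid the true value lies within half a step, ±0.04°/2 = ±0.02°, of the stored one.
N–S: 0.02° × 110574 m/° = 2211.48 m.
East–west component at 1.7153°: 0.02° × 110574 × cos 1.7153° ≈ 0.02 × 110524 ≈ 2210.49 m.
The two errors are perpendicular, so the maximum displacement is √(2211.48² + 2210.49²) ≈ 3126.8 m.
That is 3126.8 m = 3.1268 km.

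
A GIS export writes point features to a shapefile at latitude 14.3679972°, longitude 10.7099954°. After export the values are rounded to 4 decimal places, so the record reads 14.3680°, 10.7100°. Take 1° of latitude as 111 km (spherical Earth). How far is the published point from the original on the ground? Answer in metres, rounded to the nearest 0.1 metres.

0.6 metres

The latitude changed by -0.0000028° and the longitude by -0.0000046°.
N–S: -0.0000028° × 111000 m/° = -0.3108 m.
E–W at 14.368°: -0.0000046° × 111000 × cos 14.368° = -0.0000046 × 111000 × 0.9687 ≈ -0.494629 m.
Distance: √(0.3108² + 0.494629²) ≈ 0.58417 m.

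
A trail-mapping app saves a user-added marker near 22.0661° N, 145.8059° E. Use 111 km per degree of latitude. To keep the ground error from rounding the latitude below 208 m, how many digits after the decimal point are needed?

One degree of latitude covers 111000 m.
N decimal places → at most half a unit in the last place, 0.5 × 10⁻ᴺ° = 111000/2 × 10⁻ᴺ m.
Need 0.5 × 111000 × 10⁻ᴺ ≤ 208 → 10⁻ᴺ ≤ 3.748e-03, so N ≥ 2.43.
At 2 places the error can reach 555 m, but 3 places keeps it to 55.5 m.

3 decimal places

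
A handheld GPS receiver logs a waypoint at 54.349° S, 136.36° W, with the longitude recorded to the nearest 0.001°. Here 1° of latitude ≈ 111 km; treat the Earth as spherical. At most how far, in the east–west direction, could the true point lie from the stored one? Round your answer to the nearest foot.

106 feet

Rounding to 3 decimal places leaves the longitude within ±0.0005° of the true value.
One degree of longitude at 54.349° is 111000 × cos 54.349° ≈ 111000 × 0.5828 = 64696 m.
East–west error: 0.0005° × 64696 m/° ≈ 32.348 m.
Converting: 32.348 m × 3.2808 ft/m ≈ 106.13 ft.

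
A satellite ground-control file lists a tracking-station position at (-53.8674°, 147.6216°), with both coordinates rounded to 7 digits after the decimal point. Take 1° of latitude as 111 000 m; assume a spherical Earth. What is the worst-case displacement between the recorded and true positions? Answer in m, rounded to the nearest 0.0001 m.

Rounding to 7 decimal places leaves each coordinate within ±5e-08° of the true value.
N–S: 5e-08° × 111000 m/° = 0.00555 m.
East–west component at 53.8674°: 5e-08° × 111000 × cos 53.8674° ≈ 5e-08 × 65451.8 ≈ 0.00327259 m.
Combining orthogonally: (0.00555² + 0.00327259²)^½ ≈ 0.00644301 m.

0.0064 m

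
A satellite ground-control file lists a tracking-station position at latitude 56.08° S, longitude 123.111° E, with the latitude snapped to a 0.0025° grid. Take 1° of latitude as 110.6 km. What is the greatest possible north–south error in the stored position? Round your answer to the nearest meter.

With a 0.0025° grid the true value lies within half a step, ±0.0025°/2 = ±0.00125°, of the stored one.
So the N–S error is at most 0.00125 × 110600 = 138.25 m.

138 meters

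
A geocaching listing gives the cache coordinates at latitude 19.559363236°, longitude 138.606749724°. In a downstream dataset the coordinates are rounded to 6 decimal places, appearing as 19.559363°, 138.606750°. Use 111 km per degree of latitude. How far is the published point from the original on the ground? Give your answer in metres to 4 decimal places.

0.0390 metres

The latitude changed by +0.000000236° and the longitude by -0.000000276°.
N–S: 0.000000236° × 111000 m/° = 0.026196 m.
E–W at 19.5594°: -0.000000276° × 111000 × cos 19.5594° = -0.000000276 × 111000 × 0.9423 ≈ -0.0288682 m.
Combined displacement = (0.026196² + 0.0288682²)^½ ≈ 0.0389821 m.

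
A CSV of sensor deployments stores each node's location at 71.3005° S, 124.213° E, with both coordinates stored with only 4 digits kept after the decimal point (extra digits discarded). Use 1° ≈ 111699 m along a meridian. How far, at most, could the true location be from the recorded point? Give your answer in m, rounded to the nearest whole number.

12 m

Truncating at 4 decimal places can drop up to a full unit in the last place, so each coordinate may be off by as much as 0.0001°.
Latitude error → 0.0001 × 111699 = 11.1699 m along the meridian.
Longitude error → 0.0001 × 111699 × cos 71.3005° = 0.0001 × 111699 × 0.3206 ≈ 3.58112 m.
Worst case both components are at the extreme and orthogonal: √(11.1699² + 3.58112²) ≈ 11.7299 m.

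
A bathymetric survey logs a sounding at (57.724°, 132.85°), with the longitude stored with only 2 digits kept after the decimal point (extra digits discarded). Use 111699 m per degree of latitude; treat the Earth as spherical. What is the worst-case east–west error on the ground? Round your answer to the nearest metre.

Truncating at 2 decimal places can drop up to a full unit in the last place, so the longitude may be off by as much as 0.01°.
Parallels shrink by cos φ, so at 57.724° a degree of longitude is 111699 × 0.5340 ≈ 59647.1 m.
So at most 0.01° × 59647.1 ≈ 596.471 m east–west.

596 metres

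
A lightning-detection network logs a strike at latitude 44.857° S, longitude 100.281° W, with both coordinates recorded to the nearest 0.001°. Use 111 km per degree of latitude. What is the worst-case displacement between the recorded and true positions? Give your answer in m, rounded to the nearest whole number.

68 m

Rounding to 3 decimal places leaves each coordinate within ±0.0005° of the true value.
Latitude error → 0.0005 × 111000 = 55.5 m along the meridian.
East–west component at 44.857°: 0.0005° × 111000 × cos 44.857° ≈ 0.0005 × 78684.5 ≈ 39.3423 m.
Combining orthogonally: (55.5² + 39.3423²)^½ ≈ 68.0299 m.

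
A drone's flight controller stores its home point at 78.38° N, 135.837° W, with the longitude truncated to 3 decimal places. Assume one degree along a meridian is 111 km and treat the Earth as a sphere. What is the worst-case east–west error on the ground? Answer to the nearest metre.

22 metres

Truncating at 3 decimal places can drop up to a full unit in the last place, so the longitude may be off by as much as 0.001°.
One degree of longitude at 78.38° is 111000 × cos 78.38° ≈ 111000 × 0.2014 = 22357.6 m.
East–west error: 0.001° × 22357.6 m/° ≈ 22.3576 m.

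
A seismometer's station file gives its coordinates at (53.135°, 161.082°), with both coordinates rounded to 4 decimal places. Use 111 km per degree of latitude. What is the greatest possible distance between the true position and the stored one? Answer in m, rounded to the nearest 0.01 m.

Rounding to 4 decimal places leaves each coordinate within ±5e-05° of the true value.
N–S: 5e-05° × 111000 m/° = 5.55 m.
E–W at 53.135°: 5e-05° × 111000 × cos 53.135° = 5e-05 × 111000 × 0.5999 ≈ 3.32962 m.
The two errors are perpendicular, so the maximum displacement is √(5.55² + 3.32962²) ≈ 6.47216 m.

6.47 m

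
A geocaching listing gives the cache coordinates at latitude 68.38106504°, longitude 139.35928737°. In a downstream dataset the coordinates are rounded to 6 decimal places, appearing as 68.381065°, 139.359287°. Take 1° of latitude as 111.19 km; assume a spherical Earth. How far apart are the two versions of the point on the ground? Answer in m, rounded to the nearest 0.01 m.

0.02 m

The latitude changed by +0.00000004° and the longitude by +0.00000037°.
North–south shift: 0.00000004 × 111190 = 0.0044476 m.
East–west at this latitude: 0.00000037° × 111190 × cos 68.3811° ≈ 0.00000037 × 40965.9 = 0.0151574 m.
Hypotenuse of the two orthogonal shifts: √(0.0044476² + 0.0151574²) = 0.0157964 m.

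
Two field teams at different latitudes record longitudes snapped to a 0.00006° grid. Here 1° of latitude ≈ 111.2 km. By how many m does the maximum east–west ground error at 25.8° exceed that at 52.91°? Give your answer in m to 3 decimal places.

With a 0.00006° grid the true value lies within half a step, ±0.00006°/2 = ±3e-05°, of the stored one.
Error at 25.8° = 3e-05° × 111200 × cos 25.8° ≈ 3.336 × 0.9003 = 3.0035 m.
Error at 52.91° = 3e-05° × 111200 × cos 52.91° ≈ 3.336 × 0.6031 = 2.0118 m.
So the lower-latitude error exceeds the higher by 3.0035 − 2.0118 = 0.99163 m.

0.992 m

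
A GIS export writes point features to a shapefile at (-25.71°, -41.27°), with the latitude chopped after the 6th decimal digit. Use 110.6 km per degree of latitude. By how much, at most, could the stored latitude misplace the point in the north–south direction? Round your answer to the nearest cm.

11 cm

Truncating at 6 decimal places can drop up to a full unit in the last place, so the latitude may be off by as much as 1e-06°.
So the N–S error is at most 1e-06 × 110600 = 0.1106 m.
That is 0.1106 m = 11.06 cm.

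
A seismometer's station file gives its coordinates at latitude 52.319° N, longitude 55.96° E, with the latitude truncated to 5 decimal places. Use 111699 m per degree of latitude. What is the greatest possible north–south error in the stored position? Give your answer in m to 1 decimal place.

1.1 m

Truncating at 5 decimal places can drop up to a full unit in the last place, so the latitude may be off by as much as 1e-05°.
So the N–S error is at most 1e-05 × 111699 = 1.11699 m.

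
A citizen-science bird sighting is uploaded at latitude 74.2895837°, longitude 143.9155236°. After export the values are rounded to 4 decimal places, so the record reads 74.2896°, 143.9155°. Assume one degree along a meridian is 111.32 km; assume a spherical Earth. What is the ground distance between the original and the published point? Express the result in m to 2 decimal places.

The latitude changed by -0.0000163° and the longitude by +0.0000236°.
N–S: -0.0000163° × 111320 m/° = -1.81452 m.
East–west at this latitude: 0.0000236° × 111320 × cos 74.2896° ≈ 0.0000236 × 30142.7 = 0.711368 m.
Combined displacement = (1.81452² + 0.711368²)^½ ≈ 1.94898 m.

1.95 m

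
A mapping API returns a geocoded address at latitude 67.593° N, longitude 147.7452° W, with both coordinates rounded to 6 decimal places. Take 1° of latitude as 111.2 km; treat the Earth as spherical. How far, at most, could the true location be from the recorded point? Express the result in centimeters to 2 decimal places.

Rounding to 6 decimal places leaves each coordinate within ±5e-07° of the true value.
North–south component: 5e-07° × 111200 = 0.0556 m.
E–W at 67.593°: 5e-07° × 111200 × cos 67.593° = 5e-07 × 111200 × 0.3812 ≈ 0.0211938 m.
Combining orthogonally: (0.0556² + 0.0211938²)^½ ≈ 0.0595024 m.
That is 0.0595024 m = 5.9502 cm.

5.95 centimeters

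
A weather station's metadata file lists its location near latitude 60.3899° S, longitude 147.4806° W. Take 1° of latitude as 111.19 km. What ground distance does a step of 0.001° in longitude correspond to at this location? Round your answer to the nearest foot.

At 60.3899° a degree of longitude is 111190 × cos 60.3899° ≈ 54938.4 m, so 0.001° corresponds to 54.9384 m.
In feet: 54.9384 m ÷ 0.3048 ≈ 180.24 ft.

180 feet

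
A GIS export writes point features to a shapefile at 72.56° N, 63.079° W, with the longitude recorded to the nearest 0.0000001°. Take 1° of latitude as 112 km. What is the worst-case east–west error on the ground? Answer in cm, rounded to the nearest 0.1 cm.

0.2 cm

Rounding to 7 decimal places leaves the longitude within ±5e-08° of the true value.
Parallels shrink by cos φ, so at 72.56° a degree of longitude is 112000 × 0.2997 ≈ 33567.2 m.
East–west error: 5e-08° × 33567.2 m/° ≈ 0.00167836 m.
That is 0.00167836 m = 0.16784 cm.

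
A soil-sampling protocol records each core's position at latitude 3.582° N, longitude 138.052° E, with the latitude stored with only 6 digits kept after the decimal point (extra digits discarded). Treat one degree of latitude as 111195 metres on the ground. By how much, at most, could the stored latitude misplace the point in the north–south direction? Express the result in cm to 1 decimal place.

Truncating at 6 decimal places can drop up to a full unit in the last place, so the latitude may be off by as much as 1e-06°.
North–south distance: 1e-06° × 111195 m/° = 0.111195 m.
That is 0.111195 m = 11.119 cm.

11.1 cm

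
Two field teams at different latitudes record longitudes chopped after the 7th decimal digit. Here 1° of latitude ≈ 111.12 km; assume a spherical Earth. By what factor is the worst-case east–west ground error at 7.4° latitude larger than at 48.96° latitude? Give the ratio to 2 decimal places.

Truncating at 7 decimal places can drop up to a full unit in the last place, so the longitude may be off by as much as 1e-07°.
Error at 7.4° = 1e-07° × 111120 × cos 7.4° ≈ 0.011112 × 0.9917 = 0.011019 m.
Error at 48.96° = 1e-07° × 111120 × cos 48.96° ≈ 0.011112 × 0.6566 = 0.007296 m.
The ratio reduces to cos 7.4° / cos 48.96° = 0.9917/0.6566 ≈ 1.5103.

1.51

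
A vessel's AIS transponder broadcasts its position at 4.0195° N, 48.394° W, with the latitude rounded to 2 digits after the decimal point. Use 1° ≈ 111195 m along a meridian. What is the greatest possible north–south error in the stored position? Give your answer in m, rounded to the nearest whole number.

Rounding to 2 decimal places leaves the latitude within ±0.005° of the true value.
Along the meridian that is 0.005° × 111195 m/° = 555.975 m.

556 m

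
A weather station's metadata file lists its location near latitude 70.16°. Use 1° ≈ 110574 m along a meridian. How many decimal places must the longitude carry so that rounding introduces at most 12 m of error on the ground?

At 70.16° one degree of longitude covers 110574 × cos 70.16° ≈ 110574 × 0.3394 ≈ 37528.2 m.
N decimal places → at most half a unit in the last place, 0.5 × 10⁻ᴺ° = 37528.2/2 × 10⁻ᴺ m.
Setting 18764.1 × 10⁻ᴺ ≤ 12 gives 10ᴺ ≥ 1564, i.e. N ≥ 3.19.
So 4 decimal places suffice (1.88 m); 3 would allow up to 18.8 m.

4 decimal places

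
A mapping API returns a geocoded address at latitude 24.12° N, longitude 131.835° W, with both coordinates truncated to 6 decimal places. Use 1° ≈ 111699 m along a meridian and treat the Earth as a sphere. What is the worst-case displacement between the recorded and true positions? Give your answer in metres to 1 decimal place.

0.2 metres

Truncating at 6 decimal places can drop up to a full unit in the last place, so each coordinate may be off by as much as 1e-06°.
Latitude error → 1e-06 × 111699 = 0.111699 m along the meridian.
East–west component at 24.12°: 1e-06° × 111699 × cos 24.12° ≈ 1e-06 × 101947 ≈ 0.101947 m.
Combining orthogonally: (0.111699² + 0.101947²)^½ ≈ 0.151228 m.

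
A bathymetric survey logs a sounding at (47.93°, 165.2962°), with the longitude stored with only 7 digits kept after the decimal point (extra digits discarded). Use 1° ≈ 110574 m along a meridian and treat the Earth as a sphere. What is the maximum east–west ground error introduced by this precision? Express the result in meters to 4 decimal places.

Truncating at 7 decimal places can drop up to a full unit in the last place, so the longitude may be off by as much as 1e-07°.
At latitude 47.93° a degree of longitude spans 110574 m × cos 47.93° = 110574 × 0.6700 ≈ 74088.8 m.
East–west error: 1e-07° × 74088.8 m/° ≈ 0.00740888 m.

0.0074 meters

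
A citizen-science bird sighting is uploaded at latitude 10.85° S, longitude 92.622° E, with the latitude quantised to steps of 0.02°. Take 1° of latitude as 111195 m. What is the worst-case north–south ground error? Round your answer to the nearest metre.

1112 metres

With a 0.02° grid the true value lies within half a step, ±0.02°/2 = ±0.01°, of the stored one.
So the N–S error is at most 0.01 × 111195 = 1111.95 m.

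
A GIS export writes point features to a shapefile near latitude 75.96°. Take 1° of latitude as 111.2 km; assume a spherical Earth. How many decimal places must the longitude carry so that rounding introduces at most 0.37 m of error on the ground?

At 75.96° one degree of longitude covers 111200 × cos 75.96° ≈ 111200 × 0.2426 ≈ 26977 m.
N decimal places → at most half a unit in the last place, 0.5 × 10⁻ᴺ° = 26977/2 × 10⁻ᴺ m.
Setting 13488.5 × 10⁻ᴺ ≤ 0.37 gives 10ᴺ ≥ 3.646e+04, i.e. N ≥ 4.56.
N = 4 would give 1.35 m (too coarse); N = 5 gives 0.135 m ≤ 0.37 m.

5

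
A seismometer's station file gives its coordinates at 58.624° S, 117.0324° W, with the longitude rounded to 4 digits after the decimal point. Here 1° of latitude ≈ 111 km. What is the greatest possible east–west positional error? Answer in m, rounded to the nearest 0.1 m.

2.9 m

Rounding to 4 decimal places leaves the longitude within ±5e-05° of the true value.
One degree of longitude at 58.624° is 111000 × cos 58.624° ≈ 111000 × 0.5207 = 57792.4 m.
Maximum E–W displacement: 5e-05 × 57792.4 = 2.88962 m.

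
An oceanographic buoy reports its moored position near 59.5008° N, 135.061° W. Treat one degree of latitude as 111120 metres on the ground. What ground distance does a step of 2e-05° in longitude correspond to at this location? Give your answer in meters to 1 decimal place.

1.1 meters

2e-05° of longitude at 59.5008° is 2e-05 × 111120 × cos 59.5008° ≈ 2e-05 × 56396.3 = 1.12793 m.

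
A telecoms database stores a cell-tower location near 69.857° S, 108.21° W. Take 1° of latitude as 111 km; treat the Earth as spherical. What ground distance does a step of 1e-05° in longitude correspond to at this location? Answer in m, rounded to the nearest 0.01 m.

0.38 m

One degree of longitude here spans 111000 × cos 69.857° = 111000 × 0.3444 ≈ 38224.4 m; 1e-05° of that is 0.382244 m.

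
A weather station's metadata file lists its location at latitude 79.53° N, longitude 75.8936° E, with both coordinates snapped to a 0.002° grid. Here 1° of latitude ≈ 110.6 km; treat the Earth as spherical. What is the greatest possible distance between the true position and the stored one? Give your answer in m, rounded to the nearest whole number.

112 m

With a 0.002° grid the true value lies within half a step, ±0.002°/2 = ±0.001°, of the stored one.
N–S: 0.001° × 110600 m/° = 110.6 m.
East–west component at 79.53°: 0.001° × 110600 × cos 79.53° ≈ 0.001 × 20098.3 ≈ 20.0983 m.
Combining orthogonally: (110.6² + 20.0983²)^½ ≈ 112.411 m.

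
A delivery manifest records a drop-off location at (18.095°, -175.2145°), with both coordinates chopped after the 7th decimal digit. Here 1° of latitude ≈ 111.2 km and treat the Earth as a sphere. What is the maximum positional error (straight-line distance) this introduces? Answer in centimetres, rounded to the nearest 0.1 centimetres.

1.5 centimetres

Truncating at 7 decimal places can drop up to a full unit in the last place, so each coordinate may be off by as much as 1e-07°.
Latitude error → 1e-07 × 111200 = 0.01112 m along the meridian.
E–W at 18.095°: 1e-07° × 111200 × cos 18.095° = 1e-07 × 111200 × 0.9505 ≈ 0.01057 m.
Worst case both components are at the extreme and orthogonal: √(0.01112² + 0.01057²) ≈ 0.0153421 m.
That is 0.0153421 m = 1.5342 cm.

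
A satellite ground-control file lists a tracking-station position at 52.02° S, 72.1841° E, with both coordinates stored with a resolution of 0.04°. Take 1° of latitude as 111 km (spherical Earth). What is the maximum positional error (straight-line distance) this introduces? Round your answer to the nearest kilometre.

With a 0.04° grid the true value lies within half a step, ±0.04°/2 = ±0.02°, of the stored one.
Latitude error → 0.02 × 111000 = 2220 m along the meridian.
Longitude error → 0.02 × 111000 × cos 52.02° = 0.02 × 111000 × 0.6154 ≈ 1366.16 m.
Combining orthogonally: (2220² + 1366.16²)^½ ≈ 2606.68 m.
That is 2606.68 m = 2.6067 km.

3 kilometres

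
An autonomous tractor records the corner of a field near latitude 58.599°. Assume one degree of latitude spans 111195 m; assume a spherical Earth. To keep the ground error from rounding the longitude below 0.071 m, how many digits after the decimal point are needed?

6

At 58.599° one degree of longitude covers 111195 × cos 58.599° ≈ 111195 × 0.5210 ≈ 57935.3 m.
N decimal places → at most half a unit in the last place, 0.5 × 10⁻ᴺ° = 57935.3/2 × 10⁻ᴺ m.
Setting 28967.7 × 10⁻ᴺ ≤ 0.071 gives 10ᴺ ≥ 4.08e+05, i.e. N ≥ 5.61.
N = 5 would give 0.29 m (too coarse); N = 6 gives 0.029 m ≤ 0.071 m.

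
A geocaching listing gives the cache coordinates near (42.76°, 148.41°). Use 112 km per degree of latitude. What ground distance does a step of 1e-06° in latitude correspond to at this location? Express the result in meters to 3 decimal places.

Along a meridian 1e-06° is 1e-06 × 112000 = 0.112 m.

0.112 meters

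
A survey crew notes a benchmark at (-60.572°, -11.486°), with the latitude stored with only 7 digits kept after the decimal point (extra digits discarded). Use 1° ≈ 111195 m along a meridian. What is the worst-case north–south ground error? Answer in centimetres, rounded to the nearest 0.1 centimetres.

1.1 centimetres

Truncating at 7 decimal places can drop up to a full unit in the last place, so the latitude may be off by as much as 1e-07°.
So the N–S error is at most 1e-07 × 111195 = 0.0111195 m.
That is 0.0111195 m = 1.1119 cm.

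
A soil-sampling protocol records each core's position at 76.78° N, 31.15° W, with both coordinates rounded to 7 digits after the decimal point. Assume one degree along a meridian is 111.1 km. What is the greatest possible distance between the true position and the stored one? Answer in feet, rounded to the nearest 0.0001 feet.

0.0187 feet

Rounding to 7 decimal places leaves each coordinate within ±5e-08° of the true value.
North–south component: 5e-08° × 111100 = 0.005555 m.
East–west component at 76.78°: 5e-08° × 111100 × cos 76.78° ≈ 5e-08 × 25407.5 ≈ 0.00127038 m.
The two errors are perpendicular, so the maximum displacement is √(0.005555² + 0.00127038²) ≈ 0.00569841 m.
In feet: 0.00569841 m ÷ 0.3048 ≈ 0.018696 ft.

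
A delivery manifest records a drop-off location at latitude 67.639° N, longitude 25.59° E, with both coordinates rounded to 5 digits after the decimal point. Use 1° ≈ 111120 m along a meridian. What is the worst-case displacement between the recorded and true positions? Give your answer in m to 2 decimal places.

0.59 m

Rounding to 5 decimal places leaves each coordinate within ±5e-06° of the true value.
Latitude error → 5e-06 × 111120 = 0.5556 m along the meridian.
E–W at 67.639°: 5e-06° × 111120 × cos 67.639° = 5e-06 × 111120 × 0.3804 ≈ 0.211373 m.
Worst case both components are at the extreme and orthogonal: √(0.5556² + 0.211373²) ≈ 0.594449 m.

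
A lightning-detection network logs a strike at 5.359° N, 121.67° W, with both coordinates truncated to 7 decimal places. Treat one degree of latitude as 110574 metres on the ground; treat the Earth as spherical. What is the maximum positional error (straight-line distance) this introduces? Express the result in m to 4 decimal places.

0.0156 m

Truncating at 7 decimal places can drop up to a full unit in the last place, so each coordinate may be off by as much as 1e-07°.
North–south component: 1e-07° × 110574 = 0.0110574 m.
E–W at 5.359°: 1e-07° × 110574 × cos 5.359° = 1e-07 × 110574 × 0.9956 ≈ 0.0110091 m.
The two errors are perpendicular, so the maximum displacement is √(0.0110574² + 0.0110091²) ≈ 0.0156034 m.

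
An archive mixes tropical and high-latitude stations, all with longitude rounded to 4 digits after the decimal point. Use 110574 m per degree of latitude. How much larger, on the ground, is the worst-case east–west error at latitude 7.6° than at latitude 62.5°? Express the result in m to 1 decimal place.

2.9 m

Rounding to 4 decimal places leaves the longitude within ±5e-05° of the true value.
At 7.6°: 5e-05° × 110574 × cos 7.6° = 5e-05 × 110574 × 0.9912 ≈ 5.4801 m.
Error at 62.5° = 5e-05° × 110574 × cos 62.5° ≈ 5.5287 × 0.4617 = 2.5529 m.
So the lower-latitude error exceeds the higher by 5.4801 − 2.5529 = 2.9273 m.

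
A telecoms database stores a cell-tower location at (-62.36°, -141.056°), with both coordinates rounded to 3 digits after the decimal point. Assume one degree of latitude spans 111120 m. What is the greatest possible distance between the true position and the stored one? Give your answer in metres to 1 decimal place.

Rounding to 3 decimal places leaves each coordinate within ±0.0005° of the true value.
Latitude error → 0.0005 × 111120 = 55.56 m along the meridian.
E–W at 62.36°: 0.0005° × 111120 × cos 62.36° = 0.0005 × 111120 × 0.4639 ≈ 25.7751 m.
The two errors are perpendicular, so the maximum displacement is √(55.56² + 25.7751²) ≈ 61.2476 m.

61.2 metres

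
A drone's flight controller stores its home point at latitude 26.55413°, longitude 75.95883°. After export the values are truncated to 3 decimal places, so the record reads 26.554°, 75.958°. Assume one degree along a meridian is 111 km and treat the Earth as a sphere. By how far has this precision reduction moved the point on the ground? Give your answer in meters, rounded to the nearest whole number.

The latitude changed by +0.00013° and the longitude by +0.00083°.
North–south shift: 0.00013 × 111000 = 14.43 m.
East–west at this latitude: 0.00083° × 111000 × cos 26.554° ≈ 0.00083 × 99291 = 82.4115 m.
Hypotenuse of the two orthogonal shifts: √(14.43² + 82.4115²) = 83.6653 m.

84 meters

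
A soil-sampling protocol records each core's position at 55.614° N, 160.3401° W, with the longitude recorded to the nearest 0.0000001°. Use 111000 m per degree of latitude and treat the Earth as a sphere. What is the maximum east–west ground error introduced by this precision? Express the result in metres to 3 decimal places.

Rounding to 7 decimal places leaves the longitude within ±5e-08° of the true value.
One degree of longitude at 55.614° is 111000 × cos 55.614° ≈ 111000 × 0.5648 = 62689 m.
So at most 5e-08° × 62689 ≈ 0.00313445 m east–west.

0.003 metres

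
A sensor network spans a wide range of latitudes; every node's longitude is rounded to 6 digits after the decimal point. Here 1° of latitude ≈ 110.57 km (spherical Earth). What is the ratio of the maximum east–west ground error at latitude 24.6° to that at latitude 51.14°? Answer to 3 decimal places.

1.449

Rounding to 6 decimal places leaves the longitude within ±5e-07° of the true value.
Error at 24.6° = 5e-07° × 110570 × cos 24.6° ≈ 0.055285 × 0.9092 = 0.050267 m.
Error at 51.14° = 5e-07° × 110570 × cos 51.14° ≈ 0.055285 × 0.6274 = 0.034687 m.
Ratio: 0.050267 / 0.034687 = cos 24.6° / cos 51.14° ≈ 1.4492.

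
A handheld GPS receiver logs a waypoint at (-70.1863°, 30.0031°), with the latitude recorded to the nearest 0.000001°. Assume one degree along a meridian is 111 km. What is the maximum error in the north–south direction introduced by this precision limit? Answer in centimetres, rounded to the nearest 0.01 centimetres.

Rounding to 6 decimal places leaves the latitude within ±5e-07° of the true value.
Along the meridian that is 5e-07° × 111000 m/° = 0.0555 m.
That is 0.0555 m = 5.55 cm.

5.55 centimetres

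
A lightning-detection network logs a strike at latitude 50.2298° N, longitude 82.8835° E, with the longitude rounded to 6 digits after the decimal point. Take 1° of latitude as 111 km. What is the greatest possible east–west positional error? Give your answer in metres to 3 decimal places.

0.036 metres

Rounding to 6 decimal places leaves the longitude within ±5e-07° of the true value.
One degree of longitude at 50.2298° is 111000 × cos 50.2298° ≈ 111000 × 0.6397 = 71007.8 m.
So at most 5e-07° × 71007.8 ≈ 0.0355039 m east–west.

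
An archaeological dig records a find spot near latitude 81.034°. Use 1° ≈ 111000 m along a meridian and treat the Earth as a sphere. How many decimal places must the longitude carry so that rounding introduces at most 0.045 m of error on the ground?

6 decimal places

At 81.034° one degree of longitude covers 111000 × cos 81.034° ≈ 111000 × 0.1558 ≈ 17299.2 m.
N decimal places → at most half a unit in the last place, 0.5 × 10⁻ᴺ° = 17299.2/2 × 10⁻ᴺ m.
Need 0.5 × 17299.2 × 10⁻ᴺ ≤ 0.045 → 10⁻ᴺ ≤ 5.203e-06, so N ≥ 5.28.
So 6 decimal places suffice (0.00865 m); 5 would allow up to 0.0865 m.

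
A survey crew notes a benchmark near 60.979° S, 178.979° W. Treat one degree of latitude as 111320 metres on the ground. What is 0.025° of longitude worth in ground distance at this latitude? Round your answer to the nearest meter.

1350 meters

0.025° of longitude at 60.979° is 0.025 × 111320 × cos 60.979° ≈ 0.025 × 54004.7 = 1350.12 m.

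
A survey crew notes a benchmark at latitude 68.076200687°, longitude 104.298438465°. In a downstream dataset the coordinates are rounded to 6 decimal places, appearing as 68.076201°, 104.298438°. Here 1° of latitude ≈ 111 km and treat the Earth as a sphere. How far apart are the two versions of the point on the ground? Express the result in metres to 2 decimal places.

The latitude changed by -0.000000313° and the longitude by +0.000000465°.
N–S: -0.000000313° × 111000 m/° = -0.034743 m.
E–W at 68.0762°: 0.000000465° × 111000 × cos 68.0762° = 0.000000465 × 111000 × 0.3734 ≈ 0.0192717 m.
Combined displacement = (0.034743² + 0.0192717²)^½ ≈ 0.03973 m.

0.04 metres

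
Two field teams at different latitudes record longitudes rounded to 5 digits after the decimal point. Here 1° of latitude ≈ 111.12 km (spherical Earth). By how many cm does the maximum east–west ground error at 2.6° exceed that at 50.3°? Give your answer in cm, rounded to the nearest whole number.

20 cm

Rounding to 5 decimal places leaves the longitude within ±5e-06° of the true value.
Error at 2.6° = 5e-06° × 111120 × cos 2.6° ≈ 0.5556 × 0.9990 = 0.55503 m.
At 50.3°: 5e-06° × 111120 × cos 50.3° = 5e-06 × 111120 × 0.6388 ≈ 0.3549 m.
Difference: 0.55503 − 0.3549 = 0.20013 m.
That is 0.200129 m = 20.013 cm.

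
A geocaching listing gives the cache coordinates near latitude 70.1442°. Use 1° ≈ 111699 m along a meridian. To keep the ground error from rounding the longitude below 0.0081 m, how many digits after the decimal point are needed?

7 decimal places

At 70.1442° one degree of longitude covers 111699 × cos 70.1442° ≈ 111699 × 0.3397 ≈ 37939 m.
Rounding to N decimal places gives at most 0.5 × 10⁻ᴺ degrees of error, i.e. 0.5 × 10⁻ᴺ × 37939 m.
Need 0.5 × 37939 × 10⁻ᴺ ≤ 0.0081 → 10⁻ᴺ ≤ 4.270e-07, so N ≥ 6.37.
So 7 decimal places suffice (0.0019 m); 6 would allow up to 0.019 m.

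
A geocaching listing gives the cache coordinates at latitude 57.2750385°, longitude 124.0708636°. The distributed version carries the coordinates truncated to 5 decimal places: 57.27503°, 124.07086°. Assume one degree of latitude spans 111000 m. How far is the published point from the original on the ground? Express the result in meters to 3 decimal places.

0.968 meters

Δlat = 57.2750385 − 57.27503 = +0.0000085°; Δlon = 124.0708636 − 124.07086 = +0.0000036°.
N–S: 0.0000085° × 111000 m/° = 0.9435 m.
E–W at 57.275°: 0.0000036° × 111000 × cos 57.275° = 0.0000036 × 111000 × 0.5406 ≈ 0.216027 m.
Hypotenuse of the two orthogonal shifts: √(0.9435² + 0.216027²) = 0.967915 m.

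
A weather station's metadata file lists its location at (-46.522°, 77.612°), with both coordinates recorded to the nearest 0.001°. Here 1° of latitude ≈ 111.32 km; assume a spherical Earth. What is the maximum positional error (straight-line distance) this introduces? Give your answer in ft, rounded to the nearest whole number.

222 ft

Rounding to 3 decimal places leaves each coordinate within ±0.0005° of the true value.
Latitude error → 0.0005 × 111320 = 55.66 m along the meridian.
E–W at 46.522°: 0.0005° × 111320 × cos 46.522° = 0.0005 × 111320 × 0.6881 ≈ 38.2983 m.
Combining orthogonally: (55.66² + 38.2983²)^½ ≈ 67.5633 m.
Converting: 67.5633 m × 3.2808 ft/m ≈ 221.66 ft.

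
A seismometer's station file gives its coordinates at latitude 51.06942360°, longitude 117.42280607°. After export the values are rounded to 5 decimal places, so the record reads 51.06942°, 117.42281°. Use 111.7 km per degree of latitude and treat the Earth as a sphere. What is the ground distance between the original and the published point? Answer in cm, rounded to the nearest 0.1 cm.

The latitude changed by +0.00000360° and the longitude by -0.00000393°.
North–south shift: 0.00000360 × 111700 = 0.40212 m.
East–west at this latitude: -0.00000393° × 111700 × cos 51.0694° ≈ -0.00000393 × 70189.9 = -0.275846 m.
Hypotenuse of the two orthogonal shifts: √(0.40212² + 0.275846²) = 0.487639 m.
That is 0.487639 m = 48.764 cm.

48.8 cm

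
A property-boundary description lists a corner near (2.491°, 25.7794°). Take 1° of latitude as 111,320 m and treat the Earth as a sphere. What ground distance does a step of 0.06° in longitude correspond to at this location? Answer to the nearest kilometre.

At 2.491° a degree of longitude is 111320 × cos 2.491° ≈ 111215 m, so 0.06° corresponds to 6672.89 m.
That is 6672.89 m = 6.6729 km.

7 kilometres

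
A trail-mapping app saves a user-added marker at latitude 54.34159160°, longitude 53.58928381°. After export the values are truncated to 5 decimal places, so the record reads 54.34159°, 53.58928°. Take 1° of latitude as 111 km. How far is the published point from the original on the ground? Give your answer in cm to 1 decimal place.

Δlat = 54.34159160 − 54.34159 = +0.00000160°; Δlon = 53.58928381 − 53.58928 = +0.00000381°.
North–south shift: 0.00000160 × 111000 = 0.1776 m.
E–W at 54.3416°: 0.00000381° × 111000 × cos 54.3416° = 0.00000381 × 111000 × 0.5830 ≈ 0.246536 m.
Hypotenuse of the two orthogonal shifts: √(0.1776² + 0.246536²) = 0.303845 m.
That is 0.303845 m = 30.385 cm.

30.4 cm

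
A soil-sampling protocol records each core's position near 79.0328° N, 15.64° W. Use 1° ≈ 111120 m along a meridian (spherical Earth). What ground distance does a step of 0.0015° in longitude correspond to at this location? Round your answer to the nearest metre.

32 metres

At 79.0328° a degree of longitude is 111120 × cos 79.0328° ≈ 21140.2 m, so 0.0015° corresponds to 31.7104 m.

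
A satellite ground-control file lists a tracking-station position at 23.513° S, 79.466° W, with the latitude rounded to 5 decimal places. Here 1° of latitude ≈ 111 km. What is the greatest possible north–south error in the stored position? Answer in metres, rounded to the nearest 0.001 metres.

0.555 metres

Rounding to 5 decimal places leaves the latitude within ±5e-06° of the true value.
So the N–S error is at most 5e-06 × 111000 = 0.555 m.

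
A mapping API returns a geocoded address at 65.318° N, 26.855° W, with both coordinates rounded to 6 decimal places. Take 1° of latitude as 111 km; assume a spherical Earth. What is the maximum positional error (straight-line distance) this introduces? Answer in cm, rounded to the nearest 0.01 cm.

6.01 cm

Rounding to 6 decimal places leaves each coordinate within ±5e-07° of the true value.
North–south component: 5e-07° × 111000 = 0.0555 m.
E–W at 65.318°: 5e-07° × 111000 × cos 65.318° = 5e-07 × 111000 × 0.4176 ≈ 0.0231758 m.
The two errors are perpendicular, so the maximum displacement is √(0.0555² + 0.0231758²) ≈ 0.0601445 m.
That is 0.0601445 m = 6.0145 cm.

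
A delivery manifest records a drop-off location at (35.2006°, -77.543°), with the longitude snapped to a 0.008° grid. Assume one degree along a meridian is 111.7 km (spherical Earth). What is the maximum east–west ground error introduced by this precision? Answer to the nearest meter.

With a 0.008° grid the true value lies within half a step, ±0.008°/2 = ±0.004°, of the stored one.
Parallels shrink by cos φ, so at 35.2006° a degree of longitude is 111700 × 0.8171 ≈ 91274.4 m.
East–west error: 0.004° × 91274.4 m/° ≈ 365.098 m.

365 meters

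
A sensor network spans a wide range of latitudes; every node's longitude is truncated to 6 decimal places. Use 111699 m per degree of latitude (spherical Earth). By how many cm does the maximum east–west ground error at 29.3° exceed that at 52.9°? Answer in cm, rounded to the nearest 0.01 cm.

3.00 cm

Truncating at 6 decimal places can drop up to a full unit in the last place, so the longitude may be off by as much as 1e-06°.
Error at 29.3° = 1e-06° × 111699 × cos 29.3° ≈ 0.1117 × 0.8721 = 0.097409 m.
At 52.9°: 1e-06° × 111699 × cos 52.9° = 1e-06 × 111699 × 0.6032 ≈ 0.067378 m.
So the lower-latitude error exceeds the higher by 0.097409 − 0.067378 = 0.030032 m.
That is 0.0300315 m = 3.0032 cm.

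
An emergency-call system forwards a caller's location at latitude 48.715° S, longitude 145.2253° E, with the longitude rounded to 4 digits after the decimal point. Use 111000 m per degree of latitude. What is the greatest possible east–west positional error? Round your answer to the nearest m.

4 m

Rounding to 4 decimal places leaves the longitude within ±5e-05° of the true value.
Parallels shrink by cos φ, so at 48.715° a degree of longitude is 111000 × 0.6598 ≈ 73238.4 m.
Maximum E–W displacement: 5e-05 × 73238.4 = 3.66192 m.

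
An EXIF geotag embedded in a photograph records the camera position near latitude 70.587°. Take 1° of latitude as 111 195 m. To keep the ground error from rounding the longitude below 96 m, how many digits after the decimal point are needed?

At 70.587° one degree of longitude covers 111195 × cos 70.587° ≈ 111195 × 0.3324 ≈ 36958.5 m.
With N decimal places the half-ulp bound is 0.5·10⁻ᴺ°, or 0.5·10⁻ᴺ × 36958.5 m on the ground.
Need 0.5 × 36958.5 × 10⁻ᴺ ≤ 96 → 10⁻ᴺ ≤ 5.195e-03, so N ≥ 2.28.
At 2 places the error can reach 185 m, but 3 places keeps it to 18.5 m.

3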